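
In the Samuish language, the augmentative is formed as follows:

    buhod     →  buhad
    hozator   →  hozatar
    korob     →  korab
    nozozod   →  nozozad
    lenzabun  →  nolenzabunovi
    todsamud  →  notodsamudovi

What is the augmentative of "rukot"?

buhod and todsamud both end in -d yet inflect differently (buhad, notodsamudovi), so the final letter is not what conditions the rule; the last vowel is.
"rukot" has last vowel 'o'. The stems whose last vowel is 'o' (buhod → buhad, hozator → hozatar, korob → korab) change the last vowel to 'a'.
So rukot → rukat.

rukat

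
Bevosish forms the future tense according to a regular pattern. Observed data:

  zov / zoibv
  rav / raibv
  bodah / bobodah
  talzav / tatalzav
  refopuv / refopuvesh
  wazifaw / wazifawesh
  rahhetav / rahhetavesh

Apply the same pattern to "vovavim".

vovavimesh

"vovavim" has 3 vowels. The stems with 3 vowels (refopuv → refopuvesh, wazifaw → wazifawesh, rahhetav → rahhetavesh) add -esh.
The other patterns: stems with 1 vowel insert -ib- after the first vowel; stems with 2 vowels repeat the first consonant+vowel as a prefix.
So vovavim → vovavimesh.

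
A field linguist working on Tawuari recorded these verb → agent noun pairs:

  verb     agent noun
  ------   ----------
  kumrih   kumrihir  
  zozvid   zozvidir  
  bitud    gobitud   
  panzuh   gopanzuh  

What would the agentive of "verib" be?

veribir

"verib" has last vowel 'i'. The stems whose last vowel is 'i' (kumrih → kumrihir, zozvid → zozvidir) add -ir.
So verib → veribir.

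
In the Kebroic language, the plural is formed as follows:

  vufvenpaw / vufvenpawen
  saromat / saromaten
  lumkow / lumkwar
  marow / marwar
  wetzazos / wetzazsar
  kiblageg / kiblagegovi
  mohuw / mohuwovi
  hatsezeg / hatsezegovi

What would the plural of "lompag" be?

lompagen

vufvenpaw and lumkow both end in -w yet inflect differently (vufvenpawen, lumkwar), so the final letter is not what conditions the rule; the last vowel is.
"lompag" has last vowel 'a'. The stems whose last vowel is 'a' (vufvenpaw → vufvenpawen, saromat → saromaten) add -en.
The other patterns: stems whose last vowel is 'o' delete the last vowel and add -ar; stems whose last vowel is 'e' or 'u' add -ovi.
So lompag → lompagen.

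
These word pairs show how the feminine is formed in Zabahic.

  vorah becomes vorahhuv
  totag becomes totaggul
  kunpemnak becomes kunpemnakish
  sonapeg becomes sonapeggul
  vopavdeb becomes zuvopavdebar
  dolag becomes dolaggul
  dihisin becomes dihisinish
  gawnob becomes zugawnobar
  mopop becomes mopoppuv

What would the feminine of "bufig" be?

bufiggul

"bufig" ends in -g. The stems ending in -g (sonapeg → sonapeggul, totag → totaggul, dolag → dolaggul) double the final consonant and add -ul.
So bufig → bufiggul.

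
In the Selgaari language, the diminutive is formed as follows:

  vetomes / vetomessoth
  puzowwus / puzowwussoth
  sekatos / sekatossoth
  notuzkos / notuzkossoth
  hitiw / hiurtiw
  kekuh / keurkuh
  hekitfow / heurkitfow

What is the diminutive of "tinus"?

tinussoth

"tinus" ends in -s. The stems ending in -s (vetomes → vetomessoth, puzowwus → puzowwussoth, sekatos → sekatossoth) double the final consonant and add -oth.
The other pattern: stems ending in -h or -w insert -ur- after the first vowel.
So tinus → tinussoth.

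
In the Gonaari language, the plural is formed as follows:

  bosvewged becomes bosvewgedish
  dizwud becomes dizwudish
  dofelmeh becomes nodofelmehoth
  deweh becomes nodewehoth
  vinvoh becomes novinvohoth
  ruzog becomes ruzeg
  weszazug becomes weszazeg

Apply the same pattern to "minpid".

bosvewged and dofelmeh both have last vowel 'e' yet inflect differently (bosvewgedish, nodofelmehoth), so the last vowel is not what conditions the rule; the final letter is.
"minpid" ends in -d. The stems ending in -d (bosvewged → bosvewgedish, dizwud → dizwudish) add -ish.
The other patterns: stems ending in -h add no- … -oth around the stem; stems ending in -g change the last vowel to 'e'.
So minpid → minpidish.

minpidish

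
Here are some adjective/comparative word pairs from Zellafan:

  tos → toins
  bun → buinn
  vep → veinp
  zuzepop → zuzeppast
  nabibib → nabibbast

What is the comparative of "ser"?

"ser" has 1 vowel. The stems with 1 vowel (tos → toins, bun → buinn, vep → veinp) insert -in- after the first vowel.
So ser → seinr.

seinr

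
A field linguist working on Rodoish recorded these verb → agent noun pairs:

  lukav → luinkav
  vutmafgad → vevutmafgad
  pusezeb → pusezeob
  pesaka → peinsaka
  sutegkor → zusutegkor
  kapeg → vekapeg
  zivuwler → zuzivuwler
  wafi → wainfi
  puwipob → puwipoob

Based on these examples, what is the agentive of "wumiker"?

"wumiker" ends in -r. The stems ending in -r (sutegkor → zusutegkor, zivuwler → zuzivuwler) add the prefix zu-.
The other patterns: stems ending in -b drop the final letter and add -ob; stems ending in -d or -g add the prefix ve-; stems ending in -a, -i or -v insert -in- after the first vowel.
So wumiker → zuwumiker.

zuwumiker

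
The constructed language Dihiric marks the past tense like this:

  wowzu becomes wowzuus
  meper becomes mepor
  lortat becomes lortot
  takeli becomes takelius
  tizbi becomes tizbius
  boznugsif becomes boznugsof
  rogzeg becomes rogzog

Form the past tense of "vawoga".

vawogaus

tizbi and boznugsif both have last vowel 'i' yet inflect differently (tizbius, boznugsof), so the last vowel is not what conditions the rule; whether the stem ends in a vowel or a consonant is.
"vawoga" ends in a vowel. The stems ending in a vowel (tizbi → tizbius, wowzu → wowzuus, takeli → takelius) add -us.
The other pattern: stems ending in a consonant change the last vowel to 'o'.
So vawoga → vawogaus.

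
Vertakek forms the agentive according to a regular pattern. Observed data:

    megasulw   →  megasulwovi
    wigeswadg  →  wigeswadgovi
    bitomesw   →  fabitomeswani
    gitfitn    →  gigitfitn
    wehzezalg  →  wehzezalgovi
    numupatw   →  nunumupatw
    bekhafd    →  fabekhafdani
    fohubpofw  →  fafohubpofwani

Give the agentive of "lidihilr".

lidihilrovi

"lidihilr" has second-to-last letter 'l'. The stems whose second-to-last letter is 'l' (wehzezalg → wehzezalgovi, megasulw → megasulwovi) add -ovi.
The other patterns: stems whose second-to-last letter is 't' repeat the first consonant+vowel as a prefix; stems whose second-to-last letter is 'f' or 's' add fa- … -ani around the stem.
So lidihilr → lidihilrovi.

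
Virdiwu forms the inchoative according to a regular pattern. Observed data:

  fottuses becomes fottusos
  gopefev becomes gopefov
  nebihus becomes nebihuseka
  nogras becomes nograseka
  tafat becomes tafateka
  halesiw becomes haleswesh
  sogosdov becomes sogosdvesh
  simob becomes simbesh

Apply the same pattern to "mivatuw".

"mivatuw" has last vowel 'u'. The one such stem in the data (nebihus → nebihuseka) adds -eka, so the same rule applies.
The other patterns: stems whose last vowel is 'e' change the last vowel to 'o'; stems whose last vowel is 'i' or 'o' delete the last vowel and add -esh.
So mivatuw → mivatuweka.

mivatuweka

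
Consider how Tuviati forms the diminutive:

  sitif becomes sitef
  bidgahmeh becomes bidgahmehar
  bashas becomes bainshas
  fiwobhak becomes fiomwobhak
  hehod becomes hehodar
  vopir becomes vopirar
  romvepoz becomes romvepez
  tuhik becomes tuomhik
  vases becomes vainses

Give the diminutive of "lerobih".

sitif and tuhik both have last vowel 'i' yet inflect differently (sitef, tuomhik), so the last vowel is not what conditions the rule; the final letter is.
"lerobih" ends in -h. The one such stem in the data (bidgahmeh → bidgahmehar) adds -ar, so the same rule applies.
So lerobih → lerobihar.

lerobihar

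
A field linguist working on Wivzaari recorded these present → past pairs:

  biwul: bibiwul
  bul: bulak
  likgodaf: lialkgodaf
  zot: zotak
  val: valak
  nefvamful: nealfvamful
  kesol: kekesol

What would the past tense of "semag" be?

sesemag

bul and biwul both end in -l yet inflect differently (bulak, bibiwul), so the final letter is not what conditions the rule; the number of vowels is.
"semag" has 2 vowels. The stems with 2 vowels (biwul → bibiwul, kesol → kekesol) repeat the first consonant+vowel as a prefix.
So semag → sesemag.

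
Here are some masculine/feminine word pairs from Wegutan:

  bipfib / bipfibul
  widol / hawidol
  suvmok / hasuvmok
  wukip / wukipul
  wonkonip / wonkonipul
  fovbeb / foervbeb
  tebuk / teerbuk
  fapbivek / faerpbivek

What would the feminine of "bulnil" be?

bulnilul

bipfib and fovbeb both end in -b yet inflect differently (bipfibul, foervbeb), so the final letter is not what conditions the rule; the last vowel is.
"bulnil" has last vowel 'i'. The stems whose last vowel is 'i' (wukip → wukipul, wonkonip → wonkonipul, bipfib → bipfibul) add -ul.
The other patterns: stems whose last vowel is 'o' add the prefix ha-; stems whose last vowel is 'e' or 'u' insert -er- after the first vowel.
So bulnil → bulnilul.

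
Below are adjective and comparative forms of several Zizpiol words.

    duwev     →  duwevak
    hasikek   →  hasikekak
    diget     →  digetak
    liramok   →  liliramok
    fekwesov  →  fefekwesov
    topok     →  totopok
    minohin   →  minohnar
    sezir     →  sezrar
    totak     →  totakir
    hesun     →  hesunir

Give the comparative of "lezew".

lezewak

hasikek and liramok both end in -k yet inflect differently (hasikekak, liliramok), so the final letter is not what conditions the rule; the last vowel is.
"lezew" has last vowel 'e'. The stems whose last vowel is 'e' (duwev → duwevak, hasikek → hasikekak, diget → digetak) add -ak.
The other patterns: stems whose last vowel is 'o' repeat the first consonant+vowel as a prefix; stems whose last vowel is 'i' delete the last vowel and add -ar; stems whose last vowel is 'a' or 'u' add -ir.
So lezew → lezewak.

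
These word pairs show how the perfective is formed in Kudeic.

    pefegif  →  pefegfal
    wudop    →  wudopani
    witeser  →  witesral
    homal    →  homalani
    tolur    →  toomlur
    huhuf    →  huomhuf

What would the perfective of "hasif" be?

tolur and witeser both end in -r yet inflect differently (toomlur, witesral), so the final letter is not what conditions the rule; the last vowel is.
"hasif" has last vowel 'i'. The one such stem in the data (pefegif → pefegfal) deletes the last vowel and adds -al (as does witeser), so the same rule applies.
So hasif → hasfal.

hasfal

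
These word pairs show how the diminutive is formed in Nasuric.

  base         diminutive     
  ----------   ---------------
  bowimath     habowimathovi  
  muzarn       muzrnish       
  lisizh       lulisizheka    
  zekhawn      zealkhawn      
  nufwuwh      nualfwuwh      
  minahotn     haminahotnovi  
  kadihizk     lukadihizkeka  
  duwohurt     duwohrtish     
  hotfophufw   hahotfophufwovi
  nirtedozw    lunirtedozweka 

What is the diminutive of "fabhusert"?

nufwuwh and lisizh both end in -h yet inflect differently (nualfwuwh, lulisizheka), so the final letter is not what conditions the rule; the second-to-last letter is.
"fabhusert" has second-to-last letter 'r'. The stems whose second-to-last letter is 'r' (muzarn → muzrnish, duwohurt → duwohrtish) delete the last vowel and add -ish.
So fabhusert → fabhusrtish.

fabhusrtish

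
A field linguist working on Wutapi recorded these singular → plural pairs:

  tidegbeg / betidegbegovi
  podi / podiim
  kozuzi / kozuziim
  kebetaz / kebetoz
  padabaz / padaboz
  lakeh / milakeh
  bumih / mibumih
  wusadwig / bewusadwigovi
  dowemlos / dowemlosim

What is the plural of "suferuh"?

misuferuh

"suferuh" ends in -h. The stems ending in -h (lakeh → milakeh, bumih → mibumih) add the prefix mi-.
So suferuh → misuferuh.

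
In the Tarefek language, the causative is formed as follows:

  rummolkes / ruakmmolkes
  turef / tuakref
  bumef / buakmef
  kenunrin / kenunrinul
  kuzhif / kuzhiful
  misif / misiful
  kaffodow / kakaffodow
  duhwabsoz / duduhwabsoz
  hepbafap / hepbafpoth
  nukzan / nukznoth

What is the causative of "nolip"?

turef and kuzhif both end in -f yet inflect differently (tuakref, kuzhiful), so the final letter is not what conditions the rule; the last vowel is.
"nolip" has last vowel 'i'. The stems whose last vowel is 'i' (kenunrin → kenunrinul, kuzhif → kuzhiful, misif → misiful) add -ul.
So nolip → nolipul.

nolipul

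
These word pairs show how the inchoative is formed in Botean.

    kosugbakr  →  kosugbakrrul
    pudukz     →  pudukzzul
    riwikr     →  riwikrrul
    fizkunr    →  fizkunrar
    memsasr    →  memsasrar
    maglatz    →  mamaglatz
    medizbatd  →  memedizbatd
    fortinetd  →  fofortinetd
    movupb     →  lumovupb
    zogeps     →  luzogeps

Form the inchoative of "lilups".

kosugbakr and fizkunr both end in -r yet inflect differently (kosugbakrrul, fizkunrar), so the final letter is not what conditions the rule; the second-to-last letter is.
"lilups" has second-to-last letter 'p'. The stems whose second-to-last letter is 'p' (movupb → lumovupb, zogeps → luzogeps) add the prefix lu-.
The other patterns: stems whose second-to-last letter is 'k' double the final consonant and add -ul; stems whose second-to-last letter is 'n' or 's' add -ar; stems whose second-to-last letter is 't' repeat the first consonant+vowel as a prefix.
So lilups → lulilups.

lulilups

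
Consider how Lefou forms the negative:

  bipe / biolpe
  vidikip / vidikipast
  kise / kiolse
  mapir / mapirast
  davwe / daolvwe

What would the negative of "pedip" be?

kise and mapir both have 2 vowels yet inflect differently (kiolse, mapirast), so the number of vowels is not what conditions the rule; whether the stem ends in a vowel or a consonant is.
"pedip" ends in a consonant. The stems ending in a consonant (mapir → mapirast, vidikip → vidikipast) add -ast.
The other pattern: stems ending in a vowel insert -ol- after the first vowel.
So pedip → pedipast.

pedipast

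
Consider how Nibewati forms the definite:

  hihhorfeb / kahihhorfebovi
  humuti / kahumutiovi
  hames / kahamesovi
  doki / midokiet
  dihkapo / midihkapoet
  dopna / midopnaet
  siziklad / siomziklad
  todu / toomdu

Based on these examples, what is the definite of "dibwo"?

midibwoet

humuti and doki both end in -i yet inflect differently (kahumutiovi, midokiet), so the final letter is not what conditions the rule; the first letter is.
"dibwo" begins with d-. The stems beginning with d- (doki → midokiet, dihkapo → midihkapoet, dopna → midopnaet) add mi- … -et around the stem.
So dibwo → midibwoet.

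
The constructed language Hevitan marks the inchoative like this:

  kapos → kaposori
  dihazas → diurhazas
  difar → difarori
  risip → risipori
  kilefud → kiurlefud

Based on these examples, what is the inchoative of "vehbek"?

vehbekori

dihazas and kapos both end in -s yet inflect differently (diurhazas, kaposori), so the final letter is not what conditions the rule; the number of vowels is.
"vehbek" has 2 vowels. The stems with 2 vowels (kapos → kaposori, difar → difarori, risip → risipori) add -ori.
The other pattern: stems with 3 vowels insert -ur- after the first vowel.
So vehbek → vehbekori.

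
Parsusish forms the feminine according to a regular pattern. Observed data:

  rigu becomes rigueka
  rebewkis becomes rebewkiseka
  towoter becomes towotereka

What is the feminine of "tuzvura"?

tuzvuraeka

Every pair shown (rigu → rigueka, rebewkis → rebewkiseka, towoter → towotereka) follows the same rule: add -eka.
So tuzvura → tuzvuraeka.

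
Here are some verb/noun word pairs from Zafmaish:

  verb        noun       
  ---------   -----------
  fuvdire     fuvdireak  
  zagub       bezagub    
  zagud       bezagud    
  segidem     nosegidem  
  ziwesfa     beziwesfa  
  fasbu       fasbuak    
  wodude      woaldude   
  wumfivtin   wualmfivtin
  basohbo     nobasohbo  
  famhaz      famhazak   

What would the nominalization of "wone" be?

"wone" begins with w-. The stems beginning with w- (wodude → woaldude, wumfivtin → wualmfivtin) insert -al- after the first vowel.
So wone → woalne.

woalne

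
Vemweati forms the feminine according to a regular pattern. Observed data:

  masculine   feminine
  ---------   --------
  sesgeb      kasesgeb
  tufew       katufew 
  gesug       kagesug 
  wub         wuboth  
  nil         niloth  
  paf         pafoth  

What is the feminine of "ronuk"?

karonuk

sesgeb and wub both end in -b yet inflect differently (kasesgeb, wuboth), so the final letter is not what conditions the rule; the number of vowels is.
"ronuk" has 2 vowels. The stems with 2 vowels (sesgeb → kasesgeb, tufew → katufew, gesug → kagesug) add the prefix ka-.
The other pattern: stems with 1 vowel add -oth.
So ronuk → karonuk.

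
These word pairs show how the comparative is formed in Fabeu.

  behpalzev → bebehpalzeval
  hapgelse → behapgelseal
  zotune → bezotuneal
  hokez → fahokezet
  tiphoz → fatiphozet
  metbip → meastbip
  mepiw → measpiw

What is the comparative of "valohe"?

behpalzev and hokez both have last vowel 'e' yet inflect differently (bebehpalzeval, fahokezet), so the last vowel is not what conditions the rule; the final letter is.
"valohe" ends in -e. The stems ending in -e (hapgelse → behapgelseal, zotune → bezotuneal) add be- … -al around the stem.
The other patterns: stems ending in -z add fa- … -et around the stem; stems ending in -p or -w insert -as- after the first vowel.
So valohe → bevaloheal.

bevaloheal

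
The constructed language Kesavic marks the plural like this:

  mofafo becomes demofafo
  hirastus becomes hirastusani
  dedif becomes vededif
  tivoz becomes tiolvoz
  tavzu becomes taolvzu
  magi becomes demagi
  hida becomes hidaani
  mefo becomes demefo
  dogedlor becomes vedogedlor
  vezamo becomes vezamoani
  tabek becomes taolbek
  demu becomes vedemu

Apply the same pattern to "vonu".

tavzu and demu both end in -u yet inflect differently (taolvzu, vedemu), so the final letter is not what conditions the rule; the first letter is.
"vonu" begins with v-. The one such stem in the data (vezamo → vezamoani) adds -ani, so the same rule applies.
So vonu → vonuani.

vonuani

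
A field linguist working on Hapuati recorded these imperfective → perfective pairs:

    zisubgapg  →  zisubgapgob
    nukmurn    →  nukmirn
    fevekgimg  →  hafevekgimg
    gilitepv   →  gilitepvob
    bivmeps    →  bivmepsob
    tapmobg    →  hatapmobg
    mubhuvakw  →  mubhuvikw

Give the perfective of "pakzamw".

zisubgapg and tapmobg both end in -g yet inflect differently (zisubgapgob, hatapmobg), so the final letter is not what conditions the rule; the second-to-last letter is.
"pakzamw" has second-to-last letter 'm'. The one such stem in the data (fevekgimg → hafevekgimg) adds the prefix ha-, so the same rule applies.
The other patterns: stems whose second-to-last letter is 'p' add -ob; stems whose second-to-last letter is 'k' or 'r' change the last vowel to 'i'.
So pakzamw → hapakzamw.

hapakzamw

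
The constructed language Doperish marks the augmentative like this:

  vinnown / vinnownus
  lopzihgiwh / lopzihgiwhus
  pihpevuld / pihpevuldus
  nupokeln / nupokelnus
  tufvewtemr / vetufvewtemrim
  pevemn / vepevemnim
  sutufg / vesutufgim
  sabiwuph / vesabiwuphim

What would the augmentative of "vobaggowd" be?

vobaggowdus

vinnown and pevemn both end in -n yet inflect differently (vinnownus, vepevemnim), so the final letter is not what conditions the rule; the second-to-last letter is.
"vobaggowd" has second-to-last letter 'w'. The stems whose second-to-last letter is 'w' (vinnown → vinnownus, lopzihgiwh → lopzihgiwhus) add -us.
The other pattern: stems whose second-to-last letter is 'f', 'm' or 'p' add ve- … -im around the stem.
So vobaggowd → vobaggowdus.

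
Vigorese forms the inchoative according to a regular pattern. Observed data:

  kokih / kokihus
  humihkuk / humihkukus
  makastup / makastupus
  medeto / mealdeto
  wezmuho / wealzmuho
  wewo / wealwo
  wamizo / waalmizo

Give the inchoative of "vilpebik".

makastup and medeto both begin with m- yet inflect differently (makastupus, mealdeto), so the first letter is not what conditions the rule; whether the stem ends in a vowel or a consonant is.
"vilpebik" ends in a consonant. The stems ending in a consonant (kokih → kokihus, humihkuk → humihkukus, makastup → makastupus) add -us.
The other pattern: stems ending in a vowel insert -al- after the first vowel.
So vilpebik → vilpebikus.

vilpebikus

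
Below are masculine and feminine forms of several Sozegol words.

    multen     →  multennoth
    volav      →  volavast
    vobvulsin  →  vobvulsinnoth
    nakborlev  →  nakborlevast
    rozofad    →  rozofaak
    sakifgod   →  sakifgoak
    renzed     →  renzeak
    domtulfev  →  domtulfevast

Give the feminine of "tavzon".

tavzonnoth

renzed and multen both have last vowel 'e' yet inflect differently (renzeak, multennoth), so the last vowel is not what conditions the rule; the final letter is.
"tavzon" ends in -n. The stems ending in -n (multen → multennoth, vobvulsin → vobvulsinnoth) double the final consonant and add -oth.
The other patterns: stems ending in -d drop the final letter and add -ak; stems ending in -v add -ast.
So tavzon → tavzonnoth.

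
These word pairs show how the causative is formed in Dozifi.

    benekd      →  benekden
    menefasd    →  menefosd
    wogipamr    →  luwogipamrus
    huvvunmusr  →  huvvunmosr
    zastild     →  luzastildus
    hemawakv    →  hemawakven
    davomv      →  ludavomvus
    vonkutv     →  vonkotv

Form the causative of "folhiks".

zastild and benekd both end in -d yet inflect differently (luzastildus, benekden), so the final letter is not what conditions the rule; the second-to-last letter is.
"folhiks" has second-to-last letter 'k'. The stems whose second-to-last letter is 'k' (benekd → benekden, hemawakv → hemawakven) add -en.
So folhiks → folhiksen.

folhiksen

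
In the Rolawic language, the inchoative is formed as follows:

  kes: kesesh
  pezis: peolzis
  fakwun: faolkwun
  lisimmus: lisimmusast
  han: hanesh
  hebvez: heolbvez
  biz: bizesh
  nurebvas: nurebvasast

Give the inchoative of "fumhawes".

biz and hebvez both end in -z yet inflect differently (bizesh, heolbvez), so the final letter is not what conditions the rule; the number of vowels is.
"fumhawes" has 3 vowels. The stems with 3 vowels (lisimmus → lisimmusast, nurebvas → nurebvasast) add -ast.
The other patterns: stems with 1 vowel add -esh; stems with 2 vowels insert -ol- after the first vowel.
So fumhawes → fumhawesast.

fumhawesast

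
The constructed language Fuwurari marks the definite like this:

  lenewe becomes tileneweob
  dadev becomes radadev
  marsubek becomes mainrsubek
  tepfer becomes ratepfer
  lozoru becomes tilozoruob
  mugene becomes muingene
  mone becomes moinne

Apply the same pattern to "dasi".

mugene and lenewe both end in -e yet inflect differently (muingene, tileneweob), so the final letter is not what conditions the rule; the first letter is.
"dasi" begins with d-. The one such stem in the data (dadev → radadev) adds the prefix ra-, so the same rule applies.
So dasi → radasi.

radasi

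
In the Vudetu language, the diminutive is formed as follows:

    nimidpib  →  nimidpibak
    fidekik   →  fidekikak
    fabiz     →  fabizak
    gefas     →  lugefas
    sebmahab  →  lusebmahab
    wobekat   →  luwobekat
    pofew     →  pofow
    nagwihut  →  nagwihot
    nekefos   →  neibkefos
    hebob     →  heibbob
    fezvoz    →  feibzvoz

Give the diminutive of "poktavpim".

poktavpimak

nimidpib and sebmahab both end in -b yet inflect differently (nimidpibak, lusebmahab), so the final letter is not what conditions the rule; the last vowel is.
"poktavpim" has last vowel 'i'. The stems whose last vowel is 'i' (nimidpib → nimidpibak, fidekik → fidekikak, fabiz → fabizak) add -ak.
The other patterns: stems whose last vowel is 'a' add the prefix lu-; stems whose last vowel is 'e' or 'u' change the last vowel to 'o'; stems whose last vowel is 'o' insert -ib- after the first vowel.
So poktavpim → poktavpimak.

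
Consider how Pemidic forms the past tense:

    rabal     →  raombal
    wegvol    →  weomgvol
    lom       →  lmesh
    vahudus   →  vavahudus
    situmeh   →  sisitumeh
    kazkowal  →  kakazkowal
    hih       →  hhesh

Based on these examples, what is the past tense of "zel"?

zlesh

hih and situmeh both end in -h yet inflect differently (hhesh, sisitumeh), so the final letter is not what conditions the rule; the number of vowels is.
"zel" has 1 vowel. The stems with 1 vowel (lom → lmesh, hih → hhesh) delete the last vowel and add -esh.
The other patterns: stems with 2 vowels insert -om- after the first vowel; stems with 3 vowels repeat the first consonant+vowel as a prefix.
So zel → zlesh.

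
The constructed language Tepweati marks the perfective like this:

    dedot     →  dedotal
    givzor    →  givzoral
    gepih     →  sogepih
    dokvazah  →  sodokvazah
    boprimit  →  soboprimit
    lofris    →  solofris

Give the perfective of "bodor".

dedot and boprimit both end in -t yet inflect differently (dedotal, soboprimit), so the final letter is not what conditions the rule; the last vowel is.
"bodor" has last vowel 'o'. The stems whose last vowel is 'o' (dedot → dedotal, givzor → givzoral) add -al.
The other pattern: stems whose last vowel is 'a' or 'i' add the prefix so-.
So bodor → bodoral.

bodoral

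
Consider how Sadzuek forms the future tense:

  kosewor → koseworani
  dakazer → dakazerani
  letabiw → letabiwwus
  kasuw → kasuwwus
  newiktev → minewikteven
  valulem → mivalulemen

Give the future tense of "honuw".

dakazer and newiktev both have last vowel 'e' yet inflect differently (dakazerani, minewikteven), so the last vowel is not what conditions the rule; the final letter is.
"honuw" ends in -w. The stems ending in -w (letabiw → letabiwwus, kasuw → kasuwwus) double the final consonant and add -us.
The other patterns: stems ending in -r add -ani; stems ending in -m or -v add mi- … -en around the stem.
So honuw → honuwwus.

honuwwus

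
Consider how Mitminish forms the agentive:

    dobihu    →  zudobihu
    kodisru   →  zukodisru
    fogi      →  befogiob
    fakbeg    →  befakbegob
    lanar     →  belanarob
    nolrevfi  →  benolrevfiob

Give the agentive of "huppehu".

"huppehu" ends in -u. The stems ending in -u (dobihu → zudobihu, kodisru → zukodisru) add the prefix zu-.
The other pattern: stems ending in -g, -i or -r add be- … -ob around the stem.
So huppehu → zuhuppehu.

zuhuppehu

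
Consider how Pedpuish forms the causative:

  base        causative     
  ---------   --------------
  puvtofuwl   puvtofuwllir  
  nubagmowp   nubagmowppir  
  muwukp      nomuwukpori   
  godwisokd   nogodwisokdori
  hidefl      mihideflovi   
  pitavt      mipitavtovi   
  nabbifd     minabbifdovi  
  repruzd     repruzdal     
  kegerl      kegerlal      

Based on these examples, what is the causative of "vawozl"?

nubagmowp and muwukp both end in -p yet inflect differently (nubagmowppir, nomuwukpori), so the final letter is not what conditions the rule; the second-to-last letter is.
"vawozl" has second-to-last letter 'z'. The one such stem in the data (repruzd → repruzdal) adds -al, so the same rule applies.
The other patterns: stems whose second-to-last letter is 'w' double the final consonant and add -ir; stems whose second-to-last letter is 'k' add no- … -ori around the stem; stems whose second-to-last letter is 'f' or 'v' add mi- … -ovi around the stem.
So vawozl → vawozlal.

vawozlal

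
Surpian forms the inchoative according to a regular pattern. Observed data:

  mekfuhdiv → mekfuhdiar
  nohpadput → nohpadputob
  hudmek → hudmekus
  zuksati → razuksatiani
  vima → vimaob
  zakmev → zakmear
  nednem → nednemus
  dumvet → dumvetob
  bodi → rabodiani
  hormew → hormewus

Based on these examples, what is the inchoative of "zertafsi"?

razertafsiani

bodi and mekfuhdiv both have last vowel 'i' yet inflect differently (rabodiani, mekfuhdiar), so the last vowel is not what conditions the rule; the final letter is.
"zertafsi" ends in -i. The stems ending in -i (bodi → rabodiani, zuksati → razuksatiani) add ra- … -ani around the stem.
The other patterns: stems ending in -v drop the final letter and add -ar; stems ending in -a or -t add -ob; stems ending in -k, -m or -w add -us.
So zertafsi → razertafsiani.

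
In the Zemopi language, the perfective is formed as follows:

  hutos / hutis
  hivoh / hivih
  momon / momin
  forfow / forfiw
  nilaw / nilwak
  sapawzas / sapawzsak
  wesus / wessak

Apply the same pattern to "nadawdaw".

nadawdwak

"nadawdaw" has last vowel 'a'. The stems whose last vowel is 'a' (nilaw → nilwak, sapawzas → sapawzsak) delete the last vowel and add -ak.
The other pattern: stems whose last vowel is 'o' change the last vowel to 'i'.
So nadawdaw → nadawdwak.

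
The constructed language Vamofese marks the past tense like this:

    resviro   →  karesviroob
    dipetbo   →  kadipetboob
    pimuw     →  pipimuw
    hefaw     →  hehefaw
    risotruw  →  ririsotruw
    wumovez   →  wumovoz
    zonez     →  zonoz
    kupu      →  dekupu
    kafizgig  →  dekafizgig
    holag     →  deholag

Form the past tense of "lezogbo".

kalezogboob

pimuw and kupu both have last vowel 'u' yet inflect differently (pipimuw, dekupu), so the last vowel is not what conditions the rule; the final letter is.
"lezogbo" ends in -o. The stems ending in -o (resviro → karesviroob, dipetbo → kadipetboob) add ka- … -ob around the stem.
So lezogbo → kalezogboob.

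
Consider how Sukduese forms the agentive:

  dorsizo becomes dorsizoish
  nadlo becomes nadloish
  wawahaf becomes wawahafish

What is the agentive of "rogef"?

rogefish

Every pair shown (dorsizo → dorsizoish, nadlo → nadloish, wawahaf → wawahafish) follows the same rule: add -ish.
So rogef → rogefish.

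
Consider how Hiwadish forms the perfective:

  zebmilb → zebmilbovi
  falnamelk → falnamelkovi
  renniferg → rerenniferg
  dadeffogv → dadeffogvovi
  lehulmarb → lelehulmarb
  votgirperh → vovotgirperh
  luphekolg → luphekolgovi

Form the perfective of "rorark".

"rorark" has second-to-last letter 'r'. The stems whose second-to-last letter is 'r' (renniferg → rerenniferg, votgirperh → vovotgirperh, lehulmarb → lelehulmarb) repeat the first consonant+vowel as a prefix.
The other pattern: stems whose second-to-last letter is 'g' or 'l' add -ovi.
So rorark → rororark.

rororark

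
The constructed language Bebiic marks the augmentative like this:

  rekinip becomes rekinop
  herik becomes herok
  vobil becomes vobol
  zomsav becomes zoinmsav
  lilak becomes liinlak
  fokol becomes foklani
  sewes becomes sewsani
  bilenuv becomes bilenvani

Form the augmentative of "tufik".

"tufik" has last vowel 'i'. The stems whose last vowel is 'i' (rekinip → rekinop, herik → herok, vobil → vobol) change the last vowel to 'o'.
The other patterns: stems whose last vowel is 'a' insert -in- after the first vowel; stems whose last vowel is 'e', 'o' or 'u' delete the last vowel and add -ani.
So tufik → tufok.

tufok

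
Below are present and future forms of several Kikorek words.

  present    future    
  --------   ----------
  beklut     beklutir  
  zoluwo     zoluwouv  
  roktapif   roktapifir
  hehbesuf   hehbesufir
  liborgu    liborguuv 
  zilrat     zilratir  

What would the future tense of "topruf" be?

toprufir

liborgu and hehbesuf both have last vowel 'u' yet inflect differently (liborguuv, hehbesufir), so the last vowel is not what conditions the rule; whether the stem ends in a vowel or a consonant is.
"topruf" ends in a consonant. The stems ending in a consonant (roktapif → roktapifir, hehbesuf → hehbesufir, beklut → beklutir) add -ir.
So topruf → toprufir.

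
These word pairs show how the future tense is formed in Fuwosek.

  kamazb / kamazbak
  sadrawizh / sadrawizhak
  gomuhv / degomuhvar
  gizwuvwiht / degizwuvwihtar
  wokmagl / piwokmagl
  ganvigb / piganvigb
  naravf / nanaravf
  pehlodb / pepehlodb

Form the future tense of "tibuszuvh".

titibuszuvh

kamazb and ganvigb both end in -b yet inflect differently (kamazbak, piganvigb), so the final letter is not what conditions the rule; the second-to-last letter is.
"tibuszuvh" has second-to-last letter 'v'. The one such stem in the data (naravf → nanaravf) repeats the first consonant+vowel as a prefix (as does pehlodb), so the same rule applies.
So tibuszuvh → titibuszuvh.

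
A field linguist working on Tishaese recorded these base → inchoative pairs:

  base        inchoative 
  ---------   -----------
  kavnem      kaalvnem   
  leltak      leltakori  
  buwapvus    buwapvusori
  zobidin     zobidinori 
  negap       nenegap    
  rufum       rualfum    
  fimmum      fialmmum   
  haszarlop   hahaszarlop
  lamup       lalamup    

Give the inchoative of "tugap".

tutugap

lamup and fimmum both have last vowel 'u' yet inflect differently (lalamup, fialmmum), so the last vowel is not what conditions the rule; the final letter is.
"tugap" ends in -p. The stems ending in -p (lamup → lalamup, haszarlop → hahaszarlop, negap → nenegap) repeat the first consonant+vowel as a prefix.
The other patterns: stems ending in -m insert -al- after the first vowel; stems ending in -k, -n or -s add -ori.
So tugap → tutugap.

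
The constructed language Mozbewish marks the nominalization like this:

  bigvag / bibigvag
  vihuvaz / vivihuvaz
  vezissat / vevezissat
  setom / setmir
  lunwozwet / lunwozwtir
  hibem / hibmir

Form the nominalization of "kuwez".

kuwzir

vezissat and lunwozwet both end in -t yet inflect differently (vevezissat, lunwozwtir), so the final letter is not what conditions the rule; the last vowel is.
"kuwez" has last vowel 'e'. The stems whose last vowel is 'e' (lunwozwet → lunwozwtir, hibem → hibmir) delete the last vowel and add -ir.
The other pattern: stems whose last vowel is 'a' repeat the first consonant+vowel as a prefix.
So kuwez → kuwzir.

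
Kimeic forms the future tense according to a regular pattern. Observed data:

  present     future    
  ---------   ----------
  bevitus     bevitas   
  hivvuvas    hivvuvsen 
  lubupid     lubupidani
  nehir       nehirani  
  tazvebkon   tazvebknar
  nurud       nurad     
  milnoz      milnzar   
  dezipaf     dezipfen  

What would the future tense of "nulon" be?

nulnar

lubupid and nurud both end in -d yet inflect differently (lubupidani, nurad), so the final letter is not what conditions the rule; the last vowel is.
"nulon" has last vowel 'o'. The stems whose last vowel is 'o' (milnoz → milnzar, tazvebkon → tazvebknar) delete the last vowel and add -ar.
The other patterns: stems whose last vowel is 'i' add -ani; stems whose last vowel is 'u' change the last vowel to 'a'; stems whose last vowel is 'a' delete the last vowel and add -en.
So nulon → nulnar.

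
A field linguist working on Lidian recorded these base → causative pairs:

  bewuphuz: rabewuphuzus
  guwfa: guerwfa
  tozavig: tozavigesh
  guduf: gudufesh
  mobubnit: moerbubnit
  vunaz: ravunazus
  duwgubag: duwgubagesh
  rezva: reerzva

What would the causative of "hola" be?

vunaz and rezva both have last vowel 'a' yet inflect differently (ravunazus, reerzva), so the last vowel is not what conditions the rule; the final letter is.
"hola" ends in -a. The stems ending in -a (rezva → reerzva, guwfa → guerwfa) insert -er- after the first vowel.
So hola → hoerla.

hoerla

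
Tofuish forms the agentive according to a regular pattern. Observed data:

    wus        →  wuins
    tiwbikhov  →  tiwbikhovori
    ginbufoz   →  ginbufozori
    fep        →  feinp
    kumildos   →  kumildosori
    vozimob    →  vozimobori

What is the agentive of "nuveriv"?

nuverivori

"nuveriv" has 3 vowels. The stems with 3 vowels (tiwbikhov → tiwbikhovori, kumildos → kumildosori, ginbufoz → ginbufozori) add -ori.
The other pattern: stems with 1 vowel insert -in- after the first vowel.
So nuveriv → nuverivori.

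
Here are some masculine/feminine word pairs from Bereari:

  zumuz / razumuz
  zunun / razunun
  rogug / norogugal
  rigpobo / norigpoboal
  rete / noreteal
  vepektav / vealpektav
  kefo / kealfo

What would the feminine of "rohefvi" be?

norohefvial

rigpobo and kefo both end in -o yet inflect differently (norigpoboal, kealfo), so the final letter is not what conditions the rule; the first letter is.
"rohefvi" begins with r-. The stems beginning with r- (rogug → norogugal, rigpobo → norigpoboal, rete → noreteal) add no- … -al around the stem.
So rohefvi → norohefvial.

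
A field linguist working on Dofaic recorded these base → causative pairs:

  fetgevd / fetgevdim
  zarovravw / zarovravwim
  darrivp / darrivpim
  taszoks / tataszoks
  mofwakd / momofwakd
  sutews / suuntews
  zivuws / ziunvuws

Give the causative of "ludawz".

luundawz

fetgevd and mofwakd both end in -d yet inflect differently (fetgevdim, momofwakd), so the final letter is not what conditions the rule; the second-to-last letter is.
"ludawz" has second-to-last letter 'w'. The stems whose second-to-last letter is 'w' (sutews → suuntews, zivuws → ziunvuws) insert -un- after the first vowel.
The other patterns: stems whose second-to-last letter is 'v' add -im; stems whose second-to-last letter is 'k' repeat the first consonant+vowel as a prefix.
So ludawz → luundawz.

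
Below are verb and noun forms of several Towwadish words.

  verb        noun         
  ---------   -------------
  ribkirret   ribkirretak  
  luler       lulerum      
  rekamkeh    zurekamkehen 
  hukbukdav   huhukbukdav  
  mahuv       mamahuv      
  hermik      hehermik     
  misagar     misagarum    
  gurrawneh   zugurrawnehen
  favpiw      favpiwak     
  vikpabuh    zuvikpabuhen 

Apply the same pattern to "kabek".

kakabek

hukbukdav and misagar both have last vowel 'a' yet inflect differently (huhukbukdav, misagarum), so the last vowel is not what conditions the rule; the final letter is.
"kabek" ends in -k. The one such stem in the data (hermik → hehermik) repeats the first consonant+vowel as a prefix (as do mahuv, hukbukdav), so the same rule applies.
So kabek → kakabek.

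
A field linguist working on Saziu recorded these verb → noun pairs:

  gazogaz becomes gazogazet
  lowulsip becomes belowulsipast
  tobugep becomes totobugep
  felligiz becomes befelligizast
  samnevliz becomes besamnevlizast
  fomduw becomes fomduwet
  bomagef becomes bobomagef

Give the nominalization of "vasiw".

lowulsip and tobugep both end in -p yet inflect differently (belowulsipast, totobugep), so the final letter is not what conditions the rule; the last vowel is.
"vasiw" has last vowel 'i'. The stems whose last vowel is 'i' (samnevliz → besamnevlizast, lowulsip → belowulsipast, felligiz → befelligizast) add be- … -ast around the stem.
The other patterns: stems whose last vowel is 'e' repeat the first consonant+vowel as a prefix; stems whose last vowel is 'a' or 'u' add -et.
So vasiw → bevasiwast.

bevasiwast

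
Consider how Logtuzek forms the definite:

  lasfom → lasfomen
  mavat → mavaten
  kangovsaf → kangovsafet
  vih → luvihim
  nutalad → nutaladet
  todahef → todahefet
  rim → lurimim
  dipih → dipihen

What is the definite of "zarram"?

zarramen

rim and lasfom both end in -m yet inflect differently (lurimim, lasfomen), so the final letter is not what conditions the rule; the number of vowels is.
"zarram" has 2 vowels. The stems with 2 vowels (lasfom → lasfomen, dipih → dipihen, mavat → mavaten) add -en.
The other patterns: stems with 1 vowel add lu- … -im around the stem; stems with 3 vowels add -et.
So zarram → zarramen.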